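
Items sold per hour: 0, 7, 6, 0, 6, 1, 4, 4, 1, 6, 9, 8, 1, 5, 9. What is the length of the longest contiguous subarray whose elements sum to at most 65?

→ 0: sum 0, len 1
→ 7: sum 7, len 2
→ 6: sum 13, len 3
→ 0: sum 13, len 4
→ 6: sum 19, len 5
→ 1: sum 20, len 6
→ 4: sum 24, len 7
→ 4: sum 28, len 8
→ 1: sum 29, len 9
→ 6: sum 35, len 10
→ 9: sum 44, len 11
→ 8: sum 52, len 12
→ 1: sum 53, len 13
→ 5: sum 58, len 14
→ 9 (dropped 0, 7): sum 60, len 13
Longest length seen: 14.

14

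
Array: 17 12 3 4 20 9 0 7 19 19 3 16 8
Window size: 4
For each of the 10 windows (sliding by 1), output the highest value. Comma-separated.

17, 20, 20, 20, 20, 19, 19, 19, 19, 19

Sliding a size-4 window across the 13 values:
17 12 3 4 → max 17
12 3 4 20 → max 20
3 4 20 9 → max 20
4 20 9 0 → max 20
20 9 0 7 → max 20
9 0 7 19 → max 19
0 7 19 19 → max 19
7 19 19 3 → max 19
19 19 3 16 → max 19
19 3 16 8 → max 19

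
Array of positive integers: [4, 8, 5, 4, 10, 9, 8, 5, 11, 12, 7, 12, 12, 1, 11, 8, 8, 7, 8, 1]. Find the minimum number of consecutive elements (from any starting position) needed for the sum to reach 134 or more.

17

add 4: running sum 4 < 134
add 8: running sum 12 < 134
add 5: running sum 17 < 134
add 4: running sum 21 < 134
add 10: running sum 31 < 134
add 9: running sum 40 < 134
add 8: running sum 48 < 134
add 5: running sum 53 < 134
add 11: running sum 64 < 134
add 12: running sum 76 < 134
add 7: running sum 83 < 134
add 12: running sum 95 < 134
add 12: running sum 107 < 134
add 1: running sum 108 < 134
add 11: running sum 119 < 134
add 8: running sum 127 < 134
add 8: shortest ending here [4, 8, 5, 4, 10, 9, 8, 5, 11, 12, 7, 12, 12, 1, 11, 8, 8] sum 135, len 17
add 7: shortest ending here [8, 5, 4, 10, 9, 8, 5, 11, 12, 7, 12, 12, 1, 11, 8, 8, 7] sum 138, len 17
add 8: shortest ending here [5, 4, 10, 9, 8, 5, 11, 12, 7, 12, 12, 1, 11, 8, 8, 7, 8] sum 138, len 17
add 1: shortest ending here [4, 10, 9, 8, 5, 11, 12, 7, 12, 12, 1, 11, 8, 8, 7, 8, 1] sum 134, len 17
Shortest qualifying length: 17.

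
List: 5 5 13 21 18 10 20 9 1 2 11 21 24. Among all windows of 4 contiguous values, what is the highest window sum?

[5, 5, 13, 21] → sum 44
[5, 13, 21, 18] → sum 57
[13, 21, 18, 10] → sum 62
[21, 18, 10, 20] → sum 69
[18, 10, 20, 9] → sum 57
[10, 20, 9, 1] → sum 40
[20, 9, 1, 2] → sum 32
[9, 1, 2, 11] → sum 23
[1, 2, 11, 21] → sum 35
[2, 11, 21, 24] → sum 58
Highest of these is 69.

69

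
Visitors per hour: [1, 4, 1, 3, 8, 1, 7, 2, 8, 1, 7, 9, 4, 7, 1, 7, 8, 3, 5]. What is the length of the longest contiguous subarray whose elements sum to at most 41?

10

[1] sum 1 len 1
[1, 4] sum 5 len 2
[1, 4, 1] sum 6 len 3
[1, 4, 1, 3] sum 9 len 4
[1, 4, 1, 3, 8] sum 17 len 5
[1, 4, 1, 3, 8, 1] sum 18 len 6
[1, 4, 1, 3, 8, 1, 7] sum 25 len 7
[1, 4, 1, 3, 8, 1, 7, 2] sum 27 len 8
[1, 4, 1, 3, 8, 1, 7, 2, 8] sum 35 len 9
[1, 4, 1, 3, 8, 1, 7, 2, 8, 1] sum 36 len 10
[1, 3, 8, 1, 7, 2, 8, 1, 7] sum 38 len 9
[1, 7, 2, 8, 1, 7, 9] sum 35 len 7
[1, 7, 2, 8, 1, 7, 9, 4] sum 39 len 8
[2, 8, 1, 7, 9, 4, 7] sum 38 len 7
[2, 8, 1, 7, 9, 4, 7, 1] sum 39 len 8
[1, 7, 9, 4, 7, 1, 7] sum 36 len 7
[9, 4, 7, 1, 7, 8] sum 36 len 6
[9, 4, 7, 1, 7, 8, 3] sum 39 len 7
[4, 7, 1, 7, 8, 3, 5] sum 35 len 7
Longest length seen: 10.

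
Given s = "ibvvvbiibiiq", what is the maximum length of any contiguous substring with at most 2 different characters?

6

[i] 1 distinct, len 1
[i, b] 2 distinct, len 2
[b, v] 2 distinct, len 2
[b, v, v] 2 distinct, len 3
[b, v, v, v] 2 distinct, len 4
[b, v, v, v, b] 2 distinct, len 5
[b, i] 2 distinct, len 2
[b, i, i] 2 distinct, len 3
[b, i, i, b] 2 distinct, len 4
[b, i, i, b, i] 2 distinct, len 5
[b, i, i, b, i, i] 2 distinct, len 6
[i, i, q] 2 distinct, len 3
Longest length with ≤2 distinct: 6.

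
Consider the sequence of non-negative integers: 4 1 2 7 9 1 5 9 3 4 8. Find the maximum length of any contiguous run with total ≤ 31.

[4] sum 4 len 1
[4, 1] sum 5 len 2
[4, 1, 2] sum 7 len 3
[4, 1, 2, 7] sum 14 len 4
[4, 1, 2, 7, 9] sum 23 len 5
[4, 1, 2, 7, 9, 1] sum 24 len 6
[4, 1, 2, 7, 9, 1, 5] sum 29 len 7
[7, 9, 1, 5, 9] sum 31 len 5
[9, 1, 5, 9, 3] sum 27 len 5
[9, 1, 5, 9, 3, 4] sum 31 len 6
[1, 5, 9, 3, 4, 8] sum 30 len 6
Longest length seen: 7.

7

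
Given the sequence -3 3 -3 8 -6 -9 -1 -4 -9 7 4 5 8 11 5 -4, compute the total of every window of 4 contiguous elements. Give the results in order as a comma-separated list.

5, 2, -10, -8, -20, -23, -7, -2, 7, 24, 28, 29, 20

-3 3 -3 8 → sum 5
3 -3 8 -6 → sum 2
-3 8 -6 -9 → sum -10
8 -6 -9 -1 → sum -8
-6 -9 -1 -4 → sum -20
-9 -1 -4 -9 → sum -23
-1 -4 -9 7 → sum -7
-4 -9 7 4 → sum -2
-9 7 4 5 → sum 7
7 4 5 8 → sum 24
4 5 8 11 → sum 28
5 8 11 5 → sum 29
8 11 5 -4 → sum 20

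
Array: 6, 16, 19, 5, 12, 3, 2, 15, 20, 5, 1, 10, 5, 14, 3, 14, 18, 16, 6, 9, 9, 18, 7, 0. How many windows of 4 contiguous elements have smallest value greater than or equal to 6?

5

6 16 19 5 → min 5
16 19 5 12 → min 5
19 5 12 3 → min 3
5 12 3 2 → min 2
12 3 2 15 → min 2
3 2 15 20 → min 2
2 15 20 5 → min 2
15 20 5 1 → min 1
20 5 1 10 → min 1
5 1 10 5 → min 1
1 10 5 14 → min 1
10 5 14 3 → min 3
5 14 3 14 → min 3
14 3 14 18 → min 3
3 14 18 16 → min 3
14 18 16 6 → min 6  ≥ 6 ✓
18 16 6 9 → min 6  ≥ 6 ✓
16 6 9 9 → min 6  ≥ 6 ✓
6 9 9 18 → min 6  ≥ 6 ✓
9 9 18 7 → min 7  ≥ 6 ✓
9 18 7 0 → min 0
5 windows satisfy the condition.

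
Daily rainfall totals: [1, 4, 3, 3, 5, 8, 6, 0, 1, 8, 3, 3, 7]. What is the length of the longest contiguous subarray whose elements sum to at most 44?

11

→ 1: sum 1, len 1
→ 4: sum 5, len 2
→ 3: sum 8, len 3
→ 3: sum 11, len 4
→ 5: sum 16, len 5
→ 8: sum 24, len 6
→ 6: sum 30, len 7
→ 0: sum 30, len 8
→ 1: sum 31, len 9
→ 8: sum 39, len 10
→ 3: sum 42, len 11
→ 3 (dropped 1): sum 44, len 11
→ 7 (dropped 4, 3): sum 44, len 10
Longest length seen: 11.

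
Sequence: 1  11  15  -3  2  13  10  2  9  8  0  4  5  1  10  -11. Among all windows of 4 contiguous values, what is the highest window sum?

34

Window sums for each of the 13 positions:
1 11 15 -3 → sum 24
11 15 -3 2 → sum 25
15 -3 2 13 → sum 27
-3 2 13 10 → sum 22
2 13 10 2 → sum 27
13 10 2 9 → sum 34
10 2 9 8 → sum 29
2 9 8 0 → sum 19
9 8 0 4 → sum 21
8 0 4 5 → sum 17
0 4 5 1 → sum 10
4 5 1 10 → sum 20
5 1 10 -11 → sum 5
Highest of these is 34.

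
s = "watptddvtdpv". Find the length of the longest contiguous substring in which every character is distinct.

[w] len 1
[w, a] len 2
[w, a, t] len 3
[w, a, t, p] len 4
[p, t] len 2
[p, t, d] len 3
[d] len 1
[d, v] len 2
[d, v, t] len 3
[v, t, d] len 3
[v, t, d, p] len 4
[t, d, p, v] len 4
Longest all-distinct length: 4.

4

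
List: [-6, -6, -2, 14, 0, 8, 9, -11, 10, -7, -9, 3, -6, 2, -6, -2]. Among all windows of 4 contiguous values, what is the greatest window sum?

31

Each size-4 window and its sum:
[-6, -6, -2, 14] → sum 0
[-6, -2, 14, 0] → sum 6
[-2, 14, 0, 8] → sum 20
[14, 0, 8, 9] → sum 31
[0, 8, 9, -11] → sum 6
[8, 9, -11, 10] → sum 16
[9, -11, 10, -7] → sum 1
[-11, 10, -7, -9] → sum -17
[10, -7, -9, 3] → sum -3
[-7, -9, 3, -6] → sum -19
[-9, 3, -6, 2] → sum -10
[3, -6, 2, -6] → sum -7
[-6, 2, -6, -2] → sum -12
Greatest of these is 31.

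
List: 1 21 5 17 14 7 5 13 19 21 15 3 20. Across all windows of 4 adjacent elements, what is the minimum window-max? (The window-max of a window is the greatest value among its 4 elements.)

[1, 21, 5, 17] → max 21
[21, 5, 17, 14] → max 21
[5, 17, 14, 7] → max 17
[17, 14, 7, 5] → max 17
[14, 7, 5, 13] → max 14
[7, 5, 13, 19] → max 19
[5, 13, 19, 21] → max 21
[13, 19, 21, 15] → max 21
[19, 21, 15, 3] → max 21
[21, 15, 3, 20] → max 21
Minimum of these is 14.

14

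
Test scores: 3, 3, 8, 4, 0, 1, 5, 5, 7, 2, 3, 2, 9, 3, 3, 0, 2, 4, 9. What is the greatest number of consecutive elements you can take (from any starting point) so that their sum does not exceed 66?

18

Extend to the right; shrink from the left whenever the sum exceeds 66:
add 3: [3] sum 3, len 1
add 3: [3, 3] sum 6, len 2
add 8: [3, 3, 8] sum 14, len 3
add 4: [3, 3, 8, 4] sum 18, len 4
add 0: [3, 3, 8, 4, 0] sum 18, len 5
add 1: [3, 3, 8, 4, 0, 1] sum 19, len 6
add 5: [3, 3, 8, 4, 0, 1, 5] sum 24, len 7
add 5: [3, 3, 8, 4, 0, 1, 5, 5] sum 29, len 8
add 7: [3, 3, 8, 4, 0, 1, 5, 5, 7] sum 36, len 9
add 2: [3, 3, 8, 4, 0, 1, 5, 5, 7, 2] sum 38, len 10
add 3: [3, 3, 8, 4, 0, 1, 5, 5, 7, 2, 3] sum 41, len 11
add 2: [3, 3, 8, 4, 0, 1, 5, 5, 7, 2, 3, 2] sum 43, len 12
add 9: [3, 3, 8, 4, 0, 1, 5, 5, 7, 2, 3, 2, 9] sum 52, len 13
add 3: [3, 3, 8, 4, 0, 1, 5, 5, 7, 2, 3, 2, 9, 3] sum 55, len 14
add 3: [3, 3, 8, 4, 0, 1, 5, 5, 7, 2, 3, 2, 9, 3, 3] sum 58, len 15
add 0: [3, 3, 8, 4, 0, 1, 5, 5, 7, 2, 3, 2, 9, 3, 3, 0] sum 58, len 16
add 2: [3, 3, 8, 4, 0, 1, 5, 5, 7, 2, 3, 2, 9, 3, 3, 0, 2] sum 60, len 17
add 4: [3, 3, 8, 4, 0, 1, 5, 5, 7, 2, 3, 2, 9, 3, 3, 0, 2, 4] sum 64, len 18
add 9: [4, 0, 1, 5, 5, 7, 2, 3, 2, 9, 3, 3, 0, 2, 4, 9] sum 59, len 16
Longest length seen: 18.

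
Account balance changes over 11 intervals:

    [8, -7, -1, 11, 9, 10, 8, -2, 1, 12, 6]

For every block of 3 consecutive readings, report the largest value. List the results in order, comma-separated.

[8, -7, -1] → max 8
[-7, -1, 11] → max 11
[-1, 11, 9] → max 11
[11, 9, 10] → max 11
[9, 10, 8] → max 10
[10, 8, -2] → max 10
[8, -2, 1] → max 8
[-2, 1, 12] → max 12
[1, 12, 6] → max 12

8, 11, 11, 11, 10, 10, 8, 12, 12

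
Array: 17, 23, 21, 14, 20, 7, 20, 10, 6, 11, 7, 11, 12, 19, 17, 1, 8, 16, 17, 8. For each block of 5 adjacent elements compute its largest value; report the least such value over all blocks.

11

17 23 21 14 20 → max 23
23 21 14 20 7 → max 23
21 14 20 7 20 → max 21
14 20 7 20 10 → max 20
20 7 20 10 6 → max 20
7 20 10 6 11 → max 20
20 10 6 11 7 → max 20
10 6 11 7 11 → max 11
6 11 7 11 12 → max 12
11 7 11 12 19 → max 19
7 11 12 19 17 → max 19
11 12 19 17 1 → max 19
12 19 17 1 8 → max 19
19 17 1 8 16 → max 19
17 1 8 16 17 → max 17
1 8 16 17 8 → max 17
Least of these is 11.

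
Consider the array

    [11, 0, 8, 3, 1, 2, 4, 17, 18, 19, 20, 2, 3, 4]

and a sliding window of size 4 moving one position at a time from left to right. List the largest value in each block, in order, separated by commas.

11, 8, 8, 4, 17, 18, 19, 20, 20, 20, 20

(11, 0, 8, 3) → max 11
(0, 8, 3, 1) → max 8
(8, 3, 1, 2) → max 8
(3, 1, 2, 4) → max 4
(1, 2, 4, 17) → max 17
(2, 4, 17, 18) → max 18
(4, 17, 18, 19) → max 19
(17, 18, 19, 20) → max 20
(18, 19, 20, 2) → max 20
(19, 20, 2, 3) → max 20
(20, 2, 3, 4) → max 20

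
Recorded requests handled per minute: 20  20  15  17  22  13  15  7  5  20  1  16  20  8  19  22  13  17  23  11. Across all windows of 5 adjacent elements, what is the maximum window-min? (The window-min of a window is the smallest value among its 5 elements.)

15

(20, 20, 15, 17, 22) → min 15
(20, 15, 17, 22, 13) → min 13
(15, 17, 22, 13, 15) → min 13
(17, 22, 13, 15, 7) → min 7
(22, 13, 15, 7, 5) → min 5
(13, 15, 7, 5, 20) → min 5
(15, 7, 5, 20, 1) → min 1
(7, 5, 20, 1, 16) → min 1
(5, 20, 1, 16, 20) → min 1
(20, 1, 16, 20, 8) → min 1
(1, 16, 20, 8, 19) → min 1
(16, 20, 8, 19, 22) → min 8
(20, 8, 19, 22, 13) → min 8
(8, 19, 22, 13, 17) → min 8
(19, 22, 13, 17, 23) → min 13
(22, 13, 17, 23, 11) → min 11
Maximum of these is 15.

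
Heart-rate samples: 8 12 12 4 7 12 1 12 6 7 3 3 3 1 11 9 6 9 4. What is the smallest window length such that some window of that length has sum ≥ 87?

12

add 8: running sum 8 < 87
add 12: running sum 20 < 87
add 12: running sum 32 < 87
add 4: running sum 36 < 87
add 7: running sum 43 < 87
add 12: running sum 55 < 87
add 1: running sum 56 < 87
add 12: running sum 68 < 87
add 6: running sum 74 < 87
add 7: running sum 81 < 87
add 3: running sum 84 < 87
end 11: [8, 12, 12, 4, 7, 12, 1, 12, 6, 7, 3, 3] sum 87, len 12
end 12: [8, 12, 12, 4, 7, 12, 1, 12, 6, 7, 3, 3, 3] sum 90, len 13
end 13: [8, 12, 12, 4, 7, 12, 1, 12, 6, 7, 3, 3, 3, 1] sum 91, len 14
end 14: [12, 12, 4, 7, 12, 1, 12, 6, 7, 3, 3, 3, 1, 11] sum 94, len 14
end 15: [12, 4, 7, 12, 1, 12, 6, 7, 3, 3, 3, 1, 11, 9] sum 91, len 14
end 16: [12, 4, 7, 12, 1, 12, 6, 7, 3, 3, 3, 1, 11, 9, 6] sum 97, len 15
end 17: [7, 12, 1, 12, 6, 7, 3, 3, 3, 1, 11, 9, 6, 9] sum 90, len 14
end 18: [12, 1, 12, 6, 7, 3, 3, 3, 1, 11, 9, 6, 9, 4] sum 87, len 14
Shortest qualifying length: 12.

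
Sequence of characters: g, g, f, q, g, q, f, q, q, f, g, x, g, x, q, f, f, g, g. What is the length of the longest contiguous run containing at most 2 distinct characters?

5

[g] 1 distinct, len 1
[g, g] 1 distinct, len 2
[g, g, f] 2 distinct, len 3
[f, q] 2 distinct, len 2
[q, g] 2 distinct, len 2
[q, g, q] 2 distinct, len 3
[q, f] 2 distinct, len 2
[q, f, q] 2 distinct, len 3
[q, f, q, q] 2 distinct, len 4
[q, f, q, q, f] 2 distinct, len 5
[f, g] 2 distinct, len 2
[g, x] 2 distinct, len 2
[g, x, g] 2 distinct, len 3
[g, x, g, x] 2 distinct, len 4
[x, q] 2 distinct, len 2
[q, f] 2 distinct, len 2
[q, f, f] 2 distinct, len 3
[f, f, g] 2 distinct, len 3
[f, f, g, g] 2 distinct, len 4
Longest length with ≤2 distinct: 5.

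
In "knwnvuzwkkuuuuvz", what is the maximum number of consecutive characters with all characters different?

add k: [k] len 1
add n: [k, n] len 2
add w: [k, n, w] len 3
add n (repeat n, move left end past it): [w, n] len 2
add v: [w, n, v] len 3
add u: [w, n, v, u] len 4
add z: [w, n, v, u, z] len 5
add w (repeat w, move left end past it): [n, v, u, z, w] len 5
add k: [n, v, u, z, w, k] len 6
add k (repeat k, move left end past it): [k] len 1
add u: [k, u] len 2
add u (repeat u, move left end past it): [u] len 1
add u (repeat u, move left end past it): [u] len 1
add u (repeat u, move left end past it): [u] len 1
add v: [u, v] len 2
add z: [u, v, z] len 3
Longest all-distinct length: 6.

6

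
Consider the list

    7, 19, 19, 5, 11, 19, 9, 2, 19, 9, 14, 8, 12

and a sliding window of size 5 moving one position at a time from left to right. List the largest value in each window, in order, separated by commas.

19, 19, 19, 19, 19, 19, 19, 19, 19

[7, 19, 19, 5, 11] → max 19
[19, 19, 5, 11, 19] → max 19
[19, 5, 11, 19, 9] → max 19
[5, 11, 19, 9, 2] → max 19
[11, 19, 9, 2, 19] → max 19
[19, 9, 2, 19, 9] → max 19
[9, 2, 19, 9, 14] → max 19
[2, 19, 9, 14, 8] → max 19
[19, 9, 14, 8, 12] → max 19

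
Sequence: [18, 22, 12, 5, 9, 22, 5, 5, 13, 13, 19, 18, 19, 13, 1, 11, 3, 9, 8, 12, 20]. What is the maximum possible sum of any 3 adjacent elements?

56

Each size-3 window and its sum:
18 22 12 → sum 52
22 12 5 → sum 39
12 5 9 → sum 26
5 9 22 → sum 36
9 22 5 → sum 36
22 5 5 → sum 32
5 5 13 → sum 23
5 13 13 → sum 31
13 13 19 → sum 45
13 19 18 → sum 50
19 18 19 → sum 56
18 19 13 → sum 50
19 13 1 → sum 33
13 1 11 → sum 25
1 11 3 → sum 15
11 3 9 → sum 23
3 9 8 → sum 20
9 8 12 → sum 29
8 12 20 → sum 40
Maximum of these is 56.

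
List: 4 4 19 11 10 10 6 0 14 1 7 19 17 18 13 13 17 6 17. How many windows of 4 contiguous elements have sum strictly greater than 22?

[4, 4, 19, 11] → sum 38  > 22 ✓
[4, 19, 11, 10] → sum 44  > 22 ✓
[19, 11, 10, 10] → sum 50  > 22 ✓
[11, 10, 10, 6] → sum 37  > 22 ✓
[10, 10, 6, 0] → sum 26  > 22 ✓
[10, 6, 0, 14] → sum 30  > 22 ✓
[6, 0, 14, 1] → sum 21
[0, 14, 1, 7] → sum 22
[14, 1, 7, 19] → sum 41  > 22 ✓
[1, 7, 19, 17] → sum 44  > 22 ✓
[7, 19, 17, 18] → sum 61  > 22 ✓
[19, 17, 18, 13] → sum 67  > 22 ✓
[17, 18, 13, 13] → sum 61  > 22 ✓
[18, 13, 13, 17] → sum 61  > 22 ✓
[13, 13, 17, 6] → sum 49  > 22 ✓
[13, 17, 6, 17] → sum 53  > 22 ✓
14 windows satisfy the condition.

14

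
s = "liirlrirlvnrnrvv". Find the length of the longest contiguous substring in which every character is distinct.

5

[l] len 1
[l, i] len 2
[i] len 1
[i, r] len 2
[i, r, l] len 3
[l, r] len 2
[l, r, i] len 3
[i, r] len 2
[i, r, l] len 3
[i, r, l, v] len 4
[i, r, l, v, n] len 5
[l, v, n, r] len 4
[r, n] len 2
[n, r] len 2
[n, r, v] len 3
[v] len 1
Longest all-distinct length: 5.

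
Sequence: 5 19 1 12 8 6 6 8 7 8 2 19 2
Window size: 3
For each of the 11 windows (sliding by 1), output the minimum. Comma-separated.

1, 1, 1, 6, 6, 6, 6, 7, 2, 2, 2

5 19 1 → min 1
19 1 12 → min 1
1 12 8 → min 1
12 8 6 → min 6
8 6 6 → min 6
6 6 8 → min 6
6 8 7 → min 6
8 7 8 → min 7
7 8 2 → min 2
8 2 19 → min 2
2 19 2 → min 2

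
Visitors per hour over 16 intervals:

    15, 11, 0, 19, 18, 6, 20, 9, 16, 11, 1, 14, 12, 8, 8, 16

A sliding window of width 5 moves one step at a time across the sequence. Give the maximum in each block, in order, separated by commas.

(15, 11, 0, 19, 18) → max 19
(11, 0, 19, 18, 6) → max 19
(0, 19, 18, 6, 20) → max 20
(19, 18, 6, 20, 9) → max 20
(18, 6, 20, 9, 16) → max 20
(6, 20, 9, 16, 11) → max 20
(20, 9, 16, 11, 1) → max 20
(9, 16, 11, 1, 14) → max 16
(16, 11, 1, 14, 12) → max 16
(11, 1, 14, 12, 8) → max 14
(1, 14, 12, 8, 8) → max 14
(14, 12, 8, 8, 16) → max 16

19, 19, 20, 20, 20, 20, 20, 16, 16, 14, 14, 16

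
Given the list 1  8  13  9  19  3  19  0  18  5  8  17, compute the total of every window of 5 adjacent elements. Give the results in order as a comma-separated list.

50, 52, 63, 50, 59, 45, 50, 48

(1, 8, 13, 9, 19) → sum 50
(8, 13, 9, 19, 3) → sum 52
(13, 9, 19, 3, 19) → sum 63
(9, 19, 3, 19, 0) → sum 50
(19, 3, 19, 0, 18) → sum 59
(3, 19, 0, 18, 5) → sum 45
(19, 0, 18, 5, 8) → sum 50
(0, 18, 5, 8, 17) → sum 48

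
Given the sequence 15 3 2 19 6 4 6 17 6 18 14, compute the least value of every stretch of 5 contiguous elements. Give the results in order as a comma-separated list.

2, 2, 2, 4, 4, 4, 6

[15, 3, 2, 19, 6] → min 2
[3, 2, 19, 6, 4] → min 2
[2, 19, 6, 4, 6] → min 2
[19, 6, 4, 6, 17] → min 4
[6, 4, 6, 17, 6] → min 4
[4, 6, 17, 6, 18] → min 4
[6, 17, 6, 18, 14] → min 6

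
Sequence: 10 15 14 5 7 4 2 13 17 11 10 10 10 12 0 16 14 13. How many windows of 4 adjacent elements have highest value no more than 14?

6

10 15 14 5 → max 15
15 14 5 7 → max 15
14 5 7 4 → max 14  ≤ 14 ✓
5 7 4 2 → max 7  ≤ 14 ✓
7 4 2 13 → max 13  ≤ 14 ✓
4 2 13 17 → max 17
2 13 17 11 → max 17
13 17 11 10 → max 17
17 11 10 10 → max 17
11 10 10 10 → max 11  ≤ 14 ✓
10 10 10 12 → max 12  ≤ 14 ✓
10 10 12 0 → max 12  ≤ 14 ✓
10 12 0 16 → max 16
12 0 16 14 → max 16
0 16 14 13 → max 16
6 windows satisfy the condition.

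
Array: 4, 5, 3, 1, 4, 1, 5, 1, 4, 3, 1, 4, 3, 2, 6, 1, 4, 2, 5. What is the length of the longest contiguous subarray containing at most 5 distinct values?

14

Extend right; when distinct count exceeds 5, shrink from the left:
[4] 1 distinct, len 1
[4, 5] 2 distinct, len 2
[4, 5, 3] 3 distinct, len 3
[4, 5, 3, 1] 4 distinct, len 4
[4, 5, 3, 1, 4] 4 distinct, len 5
[4, 5, 3, 1, 4, 1] 4 distinct, len 6
[4, 5, 3, 1, 4, 1, 5] 4 distinct, len 7
[4, 5, 3, 1, 4, 1, 5, 1] 4 distinct, len 8
[4, 5, 3, 1, 4, 1, 5, 1, 4] 4 distinct, len 9
[4, 5, 3, 1, 4, 1, 5, 1, 4, 3] 4 distinct, len 10
[4, 5, 3, 1, 4, 1, 5, 1, 4, 3, 1] 4 distinct, len 11
[4, 5, 3, 1, 4, 1, 5, 1, 4, 3, 1, 4] 4 distinct, len 12
[4, 5, 3, 1, 4, 1, 5, 1, 4, 3, 1, 4, 3] 4 distinct, len 13
[4, 5, 3, 1, 4, 1, 5, 1, 4, 3, 1, 4, 3, 2] 5 distinct, len 14
[1, 4, 3, 1, 4, 3, 2, 6] 5 distinct, len 8
[1, 4, 3, 1, 4, 3, 2, 6, 1] 5 distinct, len 9
[1, 4, 3, 1, 4, 3, 2, 6, 1, 4] 5 distinct, len 10
[1, 4, 3, 1, 4, 3, 2, 6, 1, 4, 2] 5 distinct, len 11
[2, 6, 1, 4, 2, 5] 5 distinct, len 6
Longest length with ≤5 distinct: 14.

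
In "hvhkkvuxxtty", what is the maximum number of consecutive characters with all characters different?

add h: [h] len 1
add v: [h, v] len 2
add h (repeat h, move left end past it): [v, h] len 2
add k: [v, h, k] len 3
add k (repeat k, move left end past it): [k] len 1
add v: [k, v] len 2
add u: [k, v, u] len 3
add x: [k, v, u, x] len 4
add x (repeat x, move left end past it): [x] len 1
add t: [x, t] len 2
add t (repeat t, move left end past it): [t] len 1
add y: [t, y] len 2
Longest all-distinct length: 4.

4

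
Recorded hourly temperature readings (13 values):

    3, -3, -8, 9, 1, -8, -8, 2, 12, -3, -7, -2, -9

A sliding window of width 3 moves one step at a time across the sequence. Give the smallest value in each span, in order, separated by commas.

3 -3 -8 → min -8
-3 -8 9 → min -8
-8 9 1 → min -8
9 1 -8 → min -8
1 -8 -8 → min -8
-8 -8 2 → min -8
-8 2 12 → min -8
2 12 -3 → min -3
12 -3 -7 → min -7
-3 -7 -2 → min -7
-7 -2 -9 → min -9

-8, -8, -8, -8, -8, -8, -8, -3, -7, -7, -9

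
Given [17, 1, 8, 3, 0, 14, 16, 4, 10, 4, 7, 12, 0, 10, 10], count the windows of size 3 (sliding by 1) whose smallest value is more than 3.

5

(17, 1, 8) → min 1
(1, 8, 3) → min 1
(8, 3, 0) → min 0
(3, 0, 14) → min 0
(0, 14, 16) → min 0
(14, 16, 4) → min 4  > 3 ✓
(16, 4, 10) → min 4  > 3 ✓
(4, 10, 4) → min 4  > 3 ✓
(10, 4, 7) → min 4  > 3 ✓
(4, 7, 12) → min 4  > 3 ✓
(7, 12, 0) → min 0
(12, 0, 10) → min 0
(0, 10, 10) → min 0
5 windows satisfy the condition.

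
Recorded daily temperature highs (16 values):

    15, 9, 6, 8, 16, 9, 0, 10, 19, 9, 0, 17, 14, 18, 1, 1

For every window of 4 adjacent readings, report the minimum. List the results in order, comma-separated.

(15, 9, 6, 8) → min 6
(9, 6, 8, 16) → min 6
(6, 8, 16, 9) → min 6
(8, 16, 9, 0) → min 0
(16, 9, 0, 10) → min 0
(9, 0, 10, 19) → min 0
(0, 10, 19, 9) → min 0
(10, 19, 9, 0) → min 0
(19, 9, 0, 17) → min 0
(9, 0, 17, 14) → min 0
(0, 17, 14, 18) → min 0
(17, 14, 18, 1) → min 1
(14, 18, 1, 1) → min 1

6, 6, 6, 0, 0, 0, 0, 0, 0, 0, 0, 1, 1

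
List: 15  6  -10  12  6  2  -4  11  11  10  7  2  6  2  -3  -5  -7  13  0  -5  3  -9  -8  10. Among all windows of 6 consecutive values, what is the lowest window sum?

-9

(15, 6, -10, 12, 6, 2) → sum 31
(6, -10, 12, 6, 2, -4) → sum 12
(-10, 12, 6, 2, -4, 11) → sum 17
(12, 6, 2, -4, 11, 11) → sum 38
(6, 2, -4, 11, 11, 10) → sum 36
(2, -4, 11, 11, 10, 7) → sum 37
(-4, 11, 11, 10, 7, 2) → sum 37
(11, 11, 10, 7, 2, 6) → sum 47
(11, 10, 7, 2, 6, 2) → sum 38
(10, 7, 2, 6, 2, -3) → sum 24
(7, 2, 6, 2, -3, -5) → sum 9
(2, 6, 2, -3, -5, -7) → sum -5
(6, 2, -3, -5, -7, 13) → sum 6
(2, -3, -5, -7, 13, 0) → sum 0
(-3, -5, -7, 13, 0, -5) → sum -7
(-5, -7, 13, 0, -5, 3) → sum -1
(-7, 13, 0, -5, 3, -9) → sum -5
(13, 0, -5, 3, -9, -8) → sum -6
(0, -5, 3, -9, -8, 10) → sum -9
Lowest of these is -9.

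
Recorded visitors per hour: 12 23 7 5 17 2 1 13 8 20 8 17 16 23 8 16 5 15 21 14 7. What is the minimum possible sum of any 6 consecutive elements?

45

Each size-6 window and its sum:
12 23 7 5 17 2 → sum 66
23 7 5 17 2 1 → sum 55
7 5 17 2 1 13 → sum 45
5 17 2 1 13 8 → sum 46
17 2 1 13 8 20 → sum 61
2 1 13 8 20 8 → sum 52
1 13 8 20 8 17 → sum 67
13 8 20 8 17 16 → sum 82
8 20 8 17 16 23 → sum 92
20 8 17 16 23 8 → sum 92
8 17 16 23 8 16 → sum 88
17 16 23 8 16 5 → sum 85
16 23 8 16 5 15 → sum 83
23 8 16 5 15 21 → sum 88
8 16 5 15 21 14 → sum 79
16 5 15 21 14 7 → sum 78
Minimum of these is 45.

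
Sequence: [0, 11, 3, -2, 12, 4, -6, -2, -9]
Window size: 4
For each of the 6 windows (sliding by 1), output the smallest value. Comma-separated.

-2, -2, -2, -6, -6, -9

0 11 3 -2 → min -2
11 3 -2 12 → min -2
3 -2 12 4 → min -2
-2 12 4 -6 → min -6
12 4 -6 -2 → min -6
4 -6 -2 -9 → min -9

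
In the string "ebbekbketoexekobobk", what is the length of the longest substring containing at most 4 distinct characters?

[e] 1 distinct, len 1
[e, b] 2 distinct, len 2
[e, b, b] 2 distinct, len 3
[e, b, b, e] 2 distinct, len 4
[e, b, b, e, k] 3 distinct, len 5
[e, b, b, e, k, b] 3 distinct, len 6
[e, b, b, e, k, b, k] 3 distinct, len 7
[e, b, b, e, k, b, k, e] 3 distinct, len 8
[e, b, b, e, k, b, k, e, t] 4 distinct, len 9
[k, e, t, o] 4 distinct, len 4
[k, e, t, o, e] 4 distinct, len 5
[e, t, o, e, x] 4 distinct, len 5
[e, t, o, e, x, e] 4 distinct, len 6
[o, e, x, e, k] 4 distinct, len 5
[o, e, x, e, k, o] 4 distinct, len 6
[e, k, o, b] 4 distinct, len 4
[e, k, o, b, o] 4 distinct, len 5
[e, k, o, b, o, b] 4 distinct, len 6
[e, k, o, b, o, b, k] 4 distinct, len 7
Longest length with ≤4 distinct: 9.

9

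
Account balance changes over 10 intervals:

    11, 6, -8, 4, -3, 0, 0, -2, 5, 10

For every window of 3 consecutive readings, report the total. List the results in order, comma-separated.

9, 2, -7, 1, -3, -2, 3, 13

Sliding a size-3 window across the 10 values:
(11, 6, -8) → sum 9
(6, -8, 4) → sum 2
(-8, 4, -3) → sum -7
(4, -3, 0) → sum 1
(-3, 0, 0) → sum -3
(0, 0, -2) → sum -2
(0, -2, 5) → sum 3
(-2, 5, 10) → sum 13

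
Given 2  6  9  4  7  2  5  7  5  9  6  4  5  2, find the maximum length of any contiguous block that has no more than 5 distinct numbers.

Extend right; when distinct count exceeds 5, shrink from the left:
[2] 1 distinct, len 1
[2, 6] 2 distinct, len 2
[2, 6, 9] 3 distinct, len 3
[2, 6, 9, 4] 4 distinct, len 4
[2, 6, 9, 4, 7] 5 distinct, len 5
[2, 6, 9, 4, 7, 2] 5 distinct, len 6
[9, 4, 7, 2, 5] 5 distinct, len 5
[9, 4, 7, 2, 5, 7] 5 distinct, len 6
[9, 4, 7, 2, 5, 7, 5] 5 distinct, len 7
[9, 4, 7, 2, 5, 7, 5, 9] 5 distinct, len 8
[7, 2, 5, 7, 5, 9, 6] 5 distinct, len 7
[5, 7, 5, 9, 6, 4] 5 distinct, len 6
[5, 7, 5, 9, 6, 4, 5] 5 distinct, len 7
[5, 9, 6, 4, 5, 2] 5 distinct, len 6
Longest length with ≤5 distinct: 8.

8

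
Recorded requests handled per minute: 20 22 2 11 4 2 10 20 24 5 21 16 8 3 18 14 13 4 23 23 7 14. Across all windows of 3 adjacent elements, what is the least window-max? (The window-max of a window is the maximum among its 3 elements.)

[20, 22, 2] → max 22
[22, 2, 11] → max 22
[2, 11, 4] → max 11
[11, 4, 2] → max 11
[4, 2, 10] → max 10
[2, 10, 20] → max 20
[10, 20, 24] → max 24
[20, 24, 5] → max 24
[24, 5, 21] → max 24
[5, 21, 16] → max 21
[21, 16, 8] → max 21
[16, 8, 3] → max 16
[8, 3, 18] → max 18
[3, 18, 14] → max 18
[18, 14, 13] → max 18
[14, 13, 4] → max 14
[13, 4, 23] → max 23
[4, 23, 23] → max 23
[23, 23, 7] → max 23
[23, 7, 14] → max 23
Least of these is 10.

10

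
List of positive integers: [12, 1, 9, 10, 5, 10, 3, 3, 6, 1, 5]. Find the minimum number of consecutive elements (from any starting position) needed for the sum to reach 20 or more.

add 12: running sum 12 < 20
add 1: running sum 13 < 20
add 9: shortest ending here [12, 1, 9] sum 22, len 3
add 10: shortest ending here [1, 9, 10] sum 20, len 3
add 5: shortest ending here [9, 10, 5] sum 24, len 3
add 10: shortest ending here [10, 5, 10] sum 25, len 3
add 3: shortest ending here [10, 5, 10, 3] sum 28, len 4
add 3: shortest ending here [5, 10, 3, 3] sum 21, len 4
add 6: shortest ending here [10, 3, 3, 6] sum 22, len 4
add 1: shortest ending here [10, 3, 3, 6, 1] sum 23, len 5
add 5: shortest ending here [10, 3, 3, 6, 1, 5] sum 28, len 6
Shortest qualifying length: 3.

3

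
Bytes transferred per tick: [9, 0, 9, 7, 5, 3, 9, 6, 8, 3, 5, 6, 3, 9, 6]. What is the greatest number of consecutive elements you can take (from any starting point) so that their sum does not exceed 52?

9

→ 9: sum 9, len 1
→ 0: sum 9, len 2
→ 9: sum 18, len 3
→ 7: sum 25, len 4
→ 5: sum 30, len 5
→ 3: sum 33, len 6
→ 9: sum 42, len 7
→ 6: sum 48, len 8
→ 8 (dropped 9): sum 47, len 8
→ 3: sum 50, len 9
→ 5 (dropped 0, 9): sum 46, len 8
→ 6: sum 52, len 9
→ 3 (dropped 7): sum 48, len 9
→ 9 (dropped 5): sum 52, len 9
→ 6 (dropped 3, 9): sum 46, len 8
Longest length seen: 9.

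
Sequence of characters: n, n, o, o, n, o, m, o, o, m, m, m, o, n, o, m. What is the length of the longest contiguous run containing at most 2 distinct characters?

Extend right; when distinct count exceeds 2, shrink from the left:
[n] 1 distinct, len 1
[n, n] 1 distinct, len 2
[n, n, o] 2 distinct, len 3
[n, n, o, o] 2 distinct, len 4
[n, n, o, o, n] 2 distinct, len 5
[n, n, o, o, n, o] 2 distinct, len 6
[o, m] 2 distinct, len 2
[o, m, o] 2 distinct, len 3
[o, m, o, o] 2 distinct, len 4
[o, m, o, o, m] 2 distinct, len 5
[o, m, o, o, m, m] 2 distinct, len 6
[o, m, o, o, m, m, m] 2 distinct, len 7
[o, m, o, o, m, m, m, o] 2 distinct, len 8
[o, n] 2 distinct, len 2
[o, n, o] 2 distinct, len 3
[o, m] 2 distinct, len 2
Longest length with ≤2 distinct: 8.

8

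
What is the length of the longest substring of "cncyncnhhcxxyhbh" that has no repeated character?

4

[c] len 1
[c, n] len 2
[n, c] len 2
[n, c, y] len 3
[c, y, n] len 3
[y, n, c] len 3
[c, n] len 2
[c, n, h] len 3
[h] len 1
[h, c] len 2
[h, c, x] len 3
[x] len 1
[x, y] len 2
[x, y, h] len 3
[x, y, h, b] len 4
[b, h] len 2
Longest all-distinct length: 4.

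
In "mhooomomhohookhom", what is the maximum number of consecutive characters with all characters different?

[m] len 1
[m, h] len 2
[m, h, o] len 3
[o] len 1
[o] len 1
[o, m] len 2
[m, o] len 2
[o, m] len 2
[o, m, h] len 3
[m, h, o] len 3
[o, h] len 2
[h, o] len 2
[o] len 1
[o, k] len 2
[o, k, h] len 3
[k, h, o] len 3
[k, h, o, m] len 4
Longest all-distinct length: 4.

4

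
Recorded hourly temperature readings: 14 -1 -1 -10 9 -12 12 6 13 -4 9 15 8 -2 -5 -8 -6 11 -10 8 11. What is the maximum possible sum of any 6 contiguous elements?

51

[14, -1, -1, -10, 9, -12] → sum -1
[-1, -1, -10, 9, -12, 12] → sum -3
[-1, -10, 9, -12, 12, 6] → sum 4
[-10, 9, -12, 12, 6, 13] → sum 18
[9, -12, 12, 6, 13, -4] → sum 24
[-12, 12, 6, 13, -4, 9] → sum 24
[12, 6, 13, -4, 9, 15] → sum 51
[6, 13, -4, 9, 15, 8] → sum 47
[13, -4, 9, 15, 8, -2] → sum 39
[-4, 9, 15, 8, -2, -5] → sum 21
[9, 15, 8, -2, -5, -8] → sum 17
[15, 8, -2, -5, -8, -6] → sum 2
[8, -2, -5, -8, -6, 11] → sum -2
[-2, -5, -8, -6, 11, -10] → sum -20
[-5, -8, -6, 11, -10, 8] → sum -10
[-8, -6, 11, -10, 8, 11] → sum 6
Maximum of these is 51.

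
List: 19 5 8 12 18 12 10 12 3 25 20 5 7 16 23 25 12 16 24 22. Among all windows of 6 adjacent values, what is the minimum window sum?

65

19 5 8 12 18 12 → sum 74
5 8 12 18 12 10 → sum 65
8 12 18 12 10 12 → sum 72
12 18 12 10 12 3 → sum 67
18 12 10 12 3 25 → sum 80
12 10 12 3 25 20 → sum 82
10 12 3 25 20 5 → sum 75
12 3 25 20 5 7 → sum 72
3 25 20 5 7 16 → sum 76
25 20 5 7 16 23 → sum 96
20 5 7 16 23 25 → sum 96
5 7 16 23 25 12 → sum 88
7 16 23 25 12 16 → sum 99
16 23 25 12 16 24 → sum 116
23 25 12 16 24 22 → sum 122
Minimum of these is 65.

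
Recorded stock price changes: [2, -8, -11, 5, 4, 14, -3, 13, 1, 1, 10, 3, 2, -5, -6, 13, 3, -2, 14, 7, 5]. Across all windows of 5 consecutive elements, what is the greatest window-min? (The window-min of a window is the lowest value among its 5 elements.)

1

2 -8 -11 5 4 → min -11
-8 -11 5 4 14 → min -11
-11 5 4 14 -3 → min -11
5 4 14 -3 13 → min -3
4 14 -3 13 1 → min -3
14 -3 13 1 1 → min -3
-3 13 1 1 10 → min -3
13 1 1 10 3 → min 1
1 1 10 3 2 → min 1
1 10 3 2 -5 → min -5
10 3 2 -5 -6 → min -6
3 2 -5 -6 13 → min -6
2 -5 -6 13 3 → min -6
-5 -6 13 3 -2 → min -6
-6 13 3 -2 14 → min -6
13 3 -2 14 7 → min -2
3 -2 14 7 5 → min -2
Greatest of these is 1.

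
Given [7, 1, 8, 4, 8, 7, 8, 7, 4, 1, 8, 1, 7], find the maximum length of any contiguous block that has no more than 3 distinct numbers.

7

Extend right; when distinct count exceeds 3, shrink from the left:
add 7: window [7] (1 distinct), len 1
add 1: window [7, 1] (2 distinct), len 2
add 8: window [7, 1, 8] (3 distinct), len 3
add 4: window [1, 8, 4] (3 distinct), len 3
add 8: window [1, 8, 4, 8] (3 distinct), len 4
add 7: window [8, 4, 8, 7] (3 distinct), len 4
add 8: window [8, 4, 8, 7, 8] (3 distinct), len 5
add 7: window [8, 4, 8, 7, 8, 7] (3 distinct), len 6
add 4: window [8, 4, 8, 7, 8, 7, 4] (3 distinct), len 7
add 1: window [7, 4, 1] (3 distinct), len 3
add 8: window [4, 1, 8] (3 distinct), len 3
add 1: window [4, 1, 8, 1] (3 distinct), len 4
add 7: window [1, 8, 1, 7] (3 distinct), len 4
Longest length with ≤3 distinct: 7.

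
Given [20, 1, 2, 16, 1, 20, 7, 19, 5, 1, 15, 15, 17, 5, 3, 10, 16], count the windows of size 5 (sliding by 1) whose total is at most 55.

(20, 1, 2, 16, 1) → sum 40  ≤ 55 ✓
(1, 2, 16, 1, 20) → sum 40  ≤ 55 ✓
(2, 16, 1, 20, 7) → sum 46  ≤ 55 ✓
(16, 1, 20, 7, 19) → sum 63
(1, 20, 7, 19, 5) → sum 52  ≤ 55 ✓
(20, 7, 19, 5, 1) → sum 52  ≤ 55 ✓
(7, 19, 5, 1, 15) → sum 47  ≤ 55 ✓
(19, 5, 1, 15, 15) → sum 55  ≤ 55 ✓
(5, 1, 15, 15, 17) → sum 53  ≤ 55 ✓
(1, 15, 15, 17, 5) → sum 53  ≤ 55 ✓
(15, 15, 17, 5, 3) → sum 55  ≤ 55 ✓
(15, 17, 5, 3, 10) → sum 50  ≤ 55 ✓
(17, 5, 3, 10, 16) → sum 51  ≤ 55 ✓
12 windows satisfy the condition.

12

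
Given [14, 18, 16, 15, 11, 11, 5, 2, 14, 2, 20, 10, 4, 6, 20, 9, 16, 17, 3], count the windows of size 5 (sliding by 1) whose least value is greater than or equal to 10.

(14, 18, 16, 15, 11) → min 11  ≥ 10 ✓
(18, 16, 15, 11, 11) → min 11  ≥ 10 ✓
(16, 15, 11, 11, 5) → min 5
(15, 11, 11, 5, 2) → min 2
(11, 11, 5, 2, 14) → min 2
(11, 5, 2, 14, 2) → min 2
(5, 2, 14, 2, 20) → min 2
(2, 14, 2, 20, 10) → min 2
(14, 2, 20, 10, 4) → min 2
(2, 20, 10, 4, 6) → min 2
(20, 10, 4, 6, 20) → min 4
(10, 4, 6, 20, 9) → min 4
(4, 6, 20, 9, 16) → min 4
(6, 20, 9, 16, 17) → min 6
(20, 9, 16, 17, 3) → min 3
2 windows satisfy the condition.

2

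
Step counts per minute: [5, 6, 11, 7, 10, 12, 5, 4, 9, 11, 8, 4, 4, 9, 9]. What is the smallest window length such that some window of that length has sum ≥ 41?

5

add 5: running sum 5 < 41
add 6: running sum 11 < 41
add 11: running sum 22 < 41
add 7: running sum 29 < 41
add 10: running sum 39 < 41
end 5: [6, 11, 7, 10, 12] sum 46, len 5
end 6: [11, 7, 10, 12, 5] sum 45, len 5
end 7: [11, 7, 10, 12, 5, 4] sum 49, len 6
end 8: [7, 10, 12, 5, 4, 9] sum 47, len 6
end 9: [12, 5, 4, 9, 11] sum 41, len 5
end 10: [12, 5, 4, 9, 11, 8] sum 49, len 6
end 11: [5, 4, 9, 11, 8, 4] sum 41, len 6
end 12: [5, 4, 9, 11, 8, 4, 4] sum 45, len 7
end 13: [9, 11, 8, 4, 4, 9] sum 45, len 6
end 14: [11, 8, 4, 4, 9, 9] sum 45, len 6
Shortest qualifying length: 5.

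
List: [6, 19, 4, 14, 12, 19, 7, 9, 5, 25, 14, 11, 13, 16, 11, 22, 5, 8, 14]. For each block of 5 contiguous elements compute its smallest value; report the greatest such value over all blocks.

6 19 4 14 12 → min 4
19 4 14 12 19 → min 4
4 14 12 19 7 → min 4
14 12 19 7 9 → min 7
12 19 7 9 5 → min 5
19 7 9 5 25 → min 5
7 9 5 25 14 → min 5
9 5 25 14 11 → min 5
5 25 14 11 13 → min 5
25 14 11 13 16 → min 11
14 11 13 16 11 → min 11
11 13 16 11 22 → min 11
13 16 11 22 5 → min 5
16 11 22 5 8 → min 5
11 22 5 8 14 → min 5
Greatest of these is 11.

11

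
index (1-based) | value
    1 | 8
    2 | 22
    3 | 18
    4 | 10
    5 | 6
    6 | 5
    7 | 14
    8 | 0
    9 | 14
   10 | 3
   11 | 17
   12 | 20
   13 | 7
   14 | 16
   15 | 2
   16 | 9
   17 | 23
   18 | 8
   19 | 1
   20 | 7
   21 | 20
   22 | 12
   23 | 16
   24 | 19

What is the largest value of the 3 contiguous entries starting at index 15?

Elements at indices 15..17: 2, 9, 23
max(2, 9, 23) = 23

23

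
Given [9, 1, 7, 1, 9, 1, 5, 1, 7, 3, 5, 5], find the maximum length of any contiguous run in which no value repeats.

4

[9] len 1
[9, 1] len 2
[9, 1, 7] len 3
[7, 1] len 2
[7, 1, 9] len 3
[9, 1] len 2
[9, 1, 5] len 3
[5, 1] len 2
[5, 1, 7] len 3
[5, 1, 7, 3] len 4
[1, 7, 3, 5] len 4
[5] len 1
Longest all-distinct length: 4.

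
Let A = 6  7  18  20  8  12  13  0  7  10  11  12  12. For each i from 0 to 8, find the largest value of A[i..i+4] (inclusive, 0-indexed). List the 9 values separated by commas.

(6, 7, 18, 20, 8) → max 20
(7, 18, 20, 8, 12) → max 20
(18, 20, 8, 12, 13) → max 20
(20, 8, 12, 13, 0) → max 20
(8, 12, 13, 0, 7) → max 13
(12, 13, 0, 7, 10) → max 13
(13, 0, 7, 10, 11) → max 13
(0, 7, 10, 11, 12) → max 12
(7, 10, 11, 12, 12) → max 12

20, 20, 20, 20, 13, 13, 13, 12, 12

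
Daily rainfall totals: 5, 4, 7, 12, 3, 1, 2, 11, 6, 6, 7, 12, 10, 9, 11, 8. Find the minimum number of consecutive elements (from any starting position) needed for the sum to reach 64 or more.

8

Extend right; whenever the sum reaches 64, record the length and shrink from the left:
add 5: running sum 5 < 64
add 4: running sum 9 < 64
add 7: running sum 16 < 64
add 12: running sum 28 < 64
add 3: running sum 31 < 64
add 1: running sum 32 < 64
add 2: running sum 34 < 64
add 11: running sum 45 < 64
add 6: running sum 51 < 64
add 6: running sum 57 < 64
add 7: shortest ending here [5, 4, 7, 12, 3, 1, 2, 11, 6, 6, 7] sum 64, len 11
add 12: shortest ending here [7, 12, 3, 1, 2, 11, 6, 6, 7, 12] sum 67, len 10
add 10: shortest ending here [12, 3, 1, 2, 11, 6, 6, 7, 12, 10] sum 70, len 10
add 9: shortest ending here [1, 2, 11, 6, 6, 7, 12, 10, 9] sum 64, len 9
add 11: shortest ending here [11, 6, 6, 7, 12, 10, 9, 11] sum 72, len 8
add 8: shortest ending here [6, 6, 7, 12, 10, 9, 11, 8] sum 69, len 8
Shortest qualifying length: 8.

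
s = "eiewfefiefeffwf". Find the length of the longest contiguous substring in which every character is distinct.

[e] len 1
[e, i] len 2
[i, e] len 2
[i, e, w] len 3
[i, e, w, f] len 4
[w, f, e] len 3
[e, f] len 2
[e, f, i] len 3
[f, i, e] len 3
[i, e, f] len 3
[f, e] len 2
[e, f] len 2
[f] len 1
[f, w] len 2
[w, f] len 2
Longest all-distinct length: 4.

4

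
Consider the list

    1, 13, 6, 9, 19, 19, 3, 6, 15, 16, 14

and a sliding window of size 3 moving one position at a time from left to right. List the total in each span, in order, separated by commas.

(1, 13, 6) → sum 20
(13, 6, 9) → sum 28
(6, 9, 19) → sum 34
(9, 19, 19) → sum 47
(19, 19, 3) → sum 41
(19, 3, 6) → sum 28
(3, 6, 15) → sum 24
(6, 15, 16) → sum 37
(15, 16, 14) → sum 45

20, 28, 34, 47, 41, 28, 24, 37, 45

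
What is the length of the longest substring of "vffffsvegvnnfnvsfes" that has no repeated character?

5

add v: [v] len 1
add f: [v, f] len 2
add f (repeat f, move left end past it): [f] len 1
add f (repeat f, move left end past it): [f] len 1
add f (repeat f, move left end past it): [f] len 1
add s: [f, s] len 2
add v: [f, s, v] len 3
add e: [f, s, v, e] len 4
add g: [f, s, v, e, g] len 5
add v (repeat v, move left end past it): [e, g, v] len 3
add n: [e, g, v, n] len 4
add n (repeat n, move left end past it): [n] len 1
add f: [n, f] len 2
add n (repeat n, move left end past it): [f, n] len 2
add v: [f, n, v] len 3
add s: [f, n, v, s] len 4
add f (repeat f, move left end past it): [n, v, s, f] len 4
add e: [n, v, s, f, e] len 5
add s (repeat s, move left end past it): [f, e, s] len 3
Longest all-distinct length: 5.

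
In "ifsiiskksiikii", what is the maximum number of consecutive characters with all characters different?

add i: [i] len 1
add f: [i, f] len 2
add s: [i, f, s] len 3
add i (repeat i, move left end past it): [f, s, i] len 3
add i (repeat i, move left end past it): [i] len 1
add s: [i, s] len 2
add k: [i, s, k] len 3
add k (repeat k, move left end past it): [k] len 1
add s: [k, s] len 2
add i: [k, s, i] len 3
add i (repeat i, move left end past it): [i] len 1
add k: [i, k] len 2
add i (repeat i, move left end past it): [k, i] len 2
add i (repeat i, move left end past it): [i] len 1
Longest all-distinct length: 3.

3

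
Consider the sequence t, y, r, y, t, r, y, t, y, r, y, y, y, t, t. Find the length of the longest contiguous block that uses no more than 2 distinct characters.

[t] 1 distinct, len 1
[t, y] 2 distinct, len 2
[y, r] 2 distinct, len 2
[y, r, y] 2 distinct, len 3
[y, t] 2 distinct, len 2
[t, r] 2 distinct, len 2
[r, y] 2 distinct, len 2
[y, t] 2 distinct, len 2
[y, t, y] 2 distinct, len 3
[y, r] 2 distinct, len 2
[y, r, y] 2 distinct, len 3
[y, r, y, y] 2 distinct, len 4
[y, r, y, y, y] 2 distinct, len 5
[y, y, y, t] 2 distinct, len 4
[y, y, y, t, t] 2 distinct, len 5
Longest length with ≤2 distinct: 5.

5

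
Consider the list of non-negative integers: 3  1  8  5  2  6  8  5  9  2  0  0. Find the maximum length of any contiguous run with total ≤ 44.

→ 3: sum 3, len 1
→ 1: sum 4, len 2
→ 8: sum 12, len 3
→ 5: sum 17, len 4
→ 2: sum 19, len 5
→ 6: sum 25, len 6
→ 8: sum 33, len 7
→ 5: sum 38, len 8
→ 9 (dropped 3): sum 44, len 8
→ 2 (dropped 1, 8): sum 37, len 7
→ 0: sum 37, len 8
→ 0: sum 37, len 9
Longest length seen: 9.

9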